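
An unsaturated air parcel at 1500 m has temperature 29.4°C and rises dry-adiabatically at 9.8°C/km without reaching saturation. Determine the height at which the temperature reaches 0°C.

4500 m

Height above start = (29.4 − 0) / 9.8 = 3 km
Altitude = 1500 m + 3000 m = 4500 m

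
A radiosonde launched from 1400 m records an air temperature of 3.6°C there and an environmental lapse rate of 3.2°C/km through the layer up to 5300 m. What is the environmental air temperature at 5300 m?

-8.88°C

From 1400 m to 5300 m (environmental): cools by 3.2 × 3.9 = 12.48°C, giving -8.88°C.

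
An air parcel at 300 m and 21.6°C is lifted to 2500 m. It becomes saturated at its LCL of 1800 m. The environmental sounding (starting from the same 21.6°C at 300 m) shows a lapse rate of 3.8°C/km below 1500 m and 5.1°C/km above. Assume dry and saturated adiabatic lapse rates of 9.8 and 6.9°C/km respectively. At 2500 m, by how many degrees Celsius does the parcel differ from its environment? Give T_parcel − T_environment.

Parcel:
  300–1800 m, dry: Δz = 1.5 km ⇒ ΔT = -14.7°C; T = 6.9°C
  1800–2500 m, saturated: Δz = 0.7 km ⇒ ΔT = -4.83°C; T = 2.07°C
Environment:
  300–1500 m, environment, lower layer: Δz = 1.2 km ⇒ ΔT = -4.56°C; T = 17.04°C
  1500–2500 m, environment, upper layer: Δz = 1 km ⇒ ΔT = -5.1°C; T = 11.94°C
T_parcel − T_env = 2.07 − 11.94 = -9.87°C

-9.87°C (parcel cooler than environment)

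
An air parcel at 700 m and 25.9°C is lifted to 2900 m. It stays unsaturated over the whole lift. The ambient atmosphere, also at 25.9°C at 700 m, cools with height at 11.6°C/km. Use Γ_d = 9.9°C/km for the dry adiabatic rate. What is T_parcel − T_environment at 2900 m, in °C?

Parcel:
  Dry to 2900 m: -9.9 × 2.2 km = -21.78°C, so T = 4.12°C.
Environment:
  Environment to 2900 m: -11.6 × 2.2 km = -25.52°C, so T = 0.38°C.
T_parcel − T_env = 4.12 − 0.38 = +3.74°C

+3.74°C (parcel warmer than environment)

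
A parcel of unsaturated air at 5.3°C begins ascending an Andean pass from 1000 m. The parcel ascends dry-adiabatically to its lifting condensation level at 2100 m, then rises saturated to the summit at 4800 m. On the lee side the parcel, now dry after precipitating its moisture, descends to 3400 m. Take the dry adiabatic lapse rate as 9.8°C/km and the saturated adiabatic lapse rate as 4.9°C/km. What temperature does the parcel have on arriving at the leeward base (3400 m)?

-4.99°C

From 1000 m to 2100 m (dry): cools by 9.8 × 1.1 = 10.78°C, giving -5.48°C.
From 2100 m to 4800 m (saturated): cools by 4.9 × 2.7 = 13.23°C, giving -18.71°C.
From 4800 m to 3400 m (dry descent): warms by 9.8 × 1.4 = 13.72°C, giving -4.99°C.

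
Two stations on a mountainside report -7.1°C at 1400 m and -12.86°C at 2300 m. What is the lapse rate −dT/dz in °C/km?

6.4°C/km

Γ = −ΔT/Δz = (-7.1 − (-12.86)) / (2300 − 1400) m
  = 5.76°C / 0.9 km = 6.4°C/km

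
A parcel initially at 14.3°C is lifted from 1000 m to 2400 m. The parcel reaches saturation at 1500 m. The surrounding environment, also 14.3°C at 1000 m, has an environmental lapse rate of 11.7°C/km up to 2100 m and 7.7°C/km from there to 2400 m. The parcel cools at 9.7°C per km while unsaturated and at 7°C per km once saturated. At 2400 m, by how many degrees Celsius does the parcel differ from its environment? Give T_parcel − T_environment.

+4.03°C (parcel warmer than environment)

Parcel:
  From 1000 m to 1500 m (dry): cools by 9.7 × 0.5 = 4.85°C, giving 9.45°C.
  From 1500 m to 2400 m (saturated): cools by 7 × 0.9 = 6.3°C, giving 3.15°C.
Environment:
  From 1000 m to 2100 m (environment, lower layer): cools by 11.7 × 1.1 = 12.87°C, giving 1.43°C.
  From 2100 m to 2400 m (environment, upper layer): cools by 7.7 × 0.3 = 2.31°C, giving -0.88°C.
T_parcel − T_env = 3.15 − (-0.88) = +4.03°C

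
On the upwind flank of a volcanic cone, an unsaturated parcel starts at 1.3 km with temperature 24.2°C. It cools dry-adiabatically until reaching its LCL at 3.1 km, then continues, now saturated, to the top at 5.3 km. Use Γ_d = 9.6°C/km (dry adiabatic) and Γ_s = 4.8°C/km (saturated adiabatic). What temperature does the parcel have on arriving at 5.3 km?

-3.64°C

1300–3100 m, dry: Δz = 1.8 km ⇒ ΔT = -17.28°C; T = 6.92°C
3100–5300 m, saturated: Δz = 2.2 km ⇒ ΔT = -10.56°C; T = -3.64°C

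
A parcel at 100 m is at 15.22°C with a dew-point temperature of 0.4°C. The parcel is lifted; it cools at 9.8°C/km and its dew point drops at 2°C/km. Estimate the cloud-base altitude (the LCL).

2000 m

T and T_d converge at 9.8 − 2 = 7.8°C per km
Height above start = (15.22 − 0.4) / 7.8 = 1.9 km
LCL altitude = 100 m + 1900 m = 2000 m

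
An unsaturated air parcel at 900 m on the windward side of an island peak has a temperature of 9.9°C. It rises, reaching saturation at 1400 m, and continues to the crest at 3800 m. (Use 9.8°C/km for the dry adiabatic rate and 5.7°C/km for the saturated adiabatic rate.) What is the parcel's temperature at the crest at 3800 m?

-8.68°C

900 → 1400 m (dry, 9.8°C/km): ΔT = -9.8 × 0.5 = -4.9°C → T = 5°C
1400 → 3800 m (saturated, 5.7°C/km): ΔT = -5.7 × 2.4 = -13.68°C → T = -8.68°C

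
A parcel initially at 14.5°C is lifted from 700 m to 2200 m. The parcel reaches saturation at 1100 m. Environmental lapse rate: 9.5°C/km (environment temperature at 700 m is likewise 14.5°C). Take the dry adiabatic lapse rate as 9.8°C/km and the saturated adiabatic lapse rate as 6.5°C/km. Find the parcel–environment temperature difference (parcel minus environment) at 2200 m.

+3.18°C (parcel warmer than environment)

Parcel:
  700–1100 m, dry: Δz = 0.4 km ⇒ ΔT = -3.92°C; T = 10.58°C
  1100–2200 m, saturated: Δz = 1.1 km ⇒ ΔT = -7.15°C; T = 3.43°C
Environment:
  700–2200 m, environment: Δz = 1.5 km ⇒ ΔT = -14.25°C; T = 0.25°C
T_parcel − T_env = 3.43 − 0.25 = +3.18°C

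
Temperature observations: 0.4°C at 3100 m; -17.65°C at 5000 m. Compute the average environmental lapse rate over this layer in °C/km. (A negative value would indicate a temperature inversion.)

Γ = −ΔT/Δz = (0.4 − (-17.65)) / (5000 − 3100) m
  = 18.05°C / 1.9 km = 9.5°C/km

9.5°C/km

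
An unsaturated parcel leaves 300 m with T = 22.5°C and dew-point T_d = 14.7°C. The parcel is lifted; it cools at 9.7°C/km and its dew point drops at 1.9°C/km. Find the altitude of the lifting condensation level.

1300 m

T and T_d converge at 9.7 − 1.9 = 7.8°C per km
Height above start = (22.5 − 14.7) / 7.8 = 1 km
LCL altitude = 300 m + 1000 m = 1300 m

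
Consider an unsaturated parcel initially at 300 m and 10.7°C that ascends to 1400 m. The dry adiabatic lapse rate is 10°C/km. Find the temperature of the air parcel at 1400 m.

From 300 m to 1400 m (dry adiabatic): cools by 10 × 1.1 = 11°C, giving -0.3°C.

-0.3°C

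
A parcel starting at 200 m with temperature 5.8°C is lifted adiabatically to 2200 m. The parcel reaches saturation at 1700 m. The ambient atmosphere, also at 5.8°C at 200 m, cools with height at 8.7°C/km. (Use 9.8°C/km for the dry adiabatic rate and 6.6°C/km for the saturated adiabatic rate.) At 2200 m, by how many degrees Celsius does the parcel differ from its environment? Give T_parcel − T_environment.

-0.6°C (parcel cooler than environment)

Parcel:
  From 200 m to 1700 m (dry): cools by 9.8 × 1.5 = 14.7°C, giving -8.9°C.
  From 1700 m to 2200 m (saturated): cools by 6.6 × 0.5 = 3.3°C, giving -12.2°C.
Environment:
  From 200 m to 2200 m (environment): cools by 8.7 × 2 = 17.4°C, giving -11.6°C.
T_parcel − T_env = -12.2 − (-11.6) = -0.6°C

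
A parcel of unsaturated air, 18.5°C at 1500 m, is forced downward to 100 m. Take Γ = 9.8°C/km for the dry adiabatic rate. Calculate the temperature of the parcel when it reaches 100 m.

1500 → 100 m (dry adiabatic, 9.8°C/km): ΔT = +9.8 × 1.4 = +13.72°C → T = 32.22°C

32.22°C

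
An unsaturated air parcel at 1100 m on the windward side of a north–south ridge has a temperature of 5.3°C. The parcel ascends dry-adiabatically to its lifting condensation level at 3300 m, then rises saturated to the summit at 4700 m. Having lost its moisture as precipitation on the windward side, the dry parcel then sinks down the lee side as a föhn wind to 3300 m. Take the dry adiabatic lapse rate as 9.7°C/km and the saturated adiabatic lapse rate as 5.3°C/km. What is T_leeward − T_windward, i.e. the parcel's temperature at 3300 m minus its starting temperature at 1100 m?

Dry to 3300 m: -9.7 × 2.2 km = -21.34°C, so T = -16.04°C.
Saturated to 4700 m: -5.3 × 1.4 km = -7.42°C, so T = -23.46°C.
Dry descent to 3300 m: +9.7 × 1.4 km = +13.58°C, so T = -9.88°C.
Net change vs windward start: -9.88 − 5.3 = -15.18°C

-15.18°C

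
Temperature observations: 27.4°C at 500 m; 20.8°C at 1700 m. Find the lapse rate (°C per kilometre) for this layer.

Γ = −ΔT/Δz = (27.4 − 20.8) / (1700 − 500) m
  = 6.6°C / 1.2 km = 5.5°C/km

5.5°C/km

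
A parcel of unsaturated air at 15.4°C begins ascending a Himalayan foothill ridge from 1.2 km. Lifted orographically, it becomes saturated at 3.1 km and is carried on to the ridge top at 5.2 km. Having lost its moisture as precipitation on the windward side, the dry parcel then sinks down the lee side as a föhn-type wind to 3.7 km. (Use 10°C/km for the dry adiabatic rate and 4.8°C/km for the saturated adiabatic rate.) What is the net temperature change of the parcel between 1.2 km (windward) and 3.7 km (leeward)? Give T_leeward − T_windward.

-14.08°C

Dry to 3100 m: -10 × 1.9 km = -19°C, so T = -3.6°C.
Saturated to 5200 m: -4.8 × 2.1 km = -10.08°C, so T = -13.68°C.
Dry descent to 3700 m: +10 × 1.5 km = +15°C, so T = 1.32°C.
Net change vs windward start: 1.32 − 15.4 = -14.08°C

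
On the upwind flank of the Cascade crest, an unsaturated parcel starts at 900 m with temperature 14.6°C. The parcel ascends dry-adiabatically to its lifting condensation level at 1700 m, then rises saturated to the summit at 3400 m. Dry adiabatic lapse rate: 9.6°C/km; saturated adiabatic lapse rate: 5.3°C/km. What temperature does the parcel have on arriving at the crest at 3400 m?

-2.09°C

900 → 1700 m (dry, 9.6°C/km): ΔT = -9.6 × 0.8 = -7.68°C → T = 6.92°C
1700 → 3400 m (saturated, 5.3°C/km): ΔT = -5.3 × 1.7 = -9.01°C → T = -2.09°C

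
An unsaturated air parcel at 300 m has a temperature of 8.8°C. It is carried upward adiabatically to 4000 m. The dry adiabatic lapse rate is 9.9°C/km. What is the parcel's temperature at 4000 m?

300 → 4000 m (dry adiabatic, 9.9°C/km): ΔT = -9.9 × 3.7 = -36.63°C → T = -27.83°C

-27.83°C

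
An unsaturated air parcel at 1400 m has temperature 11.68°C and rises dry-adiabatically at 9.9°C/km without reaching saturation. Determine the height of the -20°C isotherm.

4600 m

Height above start = (11.68 − (-20)) / 9.9 = 3.2 km
Altitude = 1400 m + 3200 m = 4600 m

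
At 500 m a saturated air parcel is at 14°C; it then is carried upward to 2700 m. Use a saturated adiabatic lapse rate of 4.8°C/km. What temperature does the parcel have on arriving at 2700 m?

3.44°C

From 500 m to 2700 m (saturated adiabatic): cools by 4.8 × 2.2 = 10.56°C, giving 3.44°C.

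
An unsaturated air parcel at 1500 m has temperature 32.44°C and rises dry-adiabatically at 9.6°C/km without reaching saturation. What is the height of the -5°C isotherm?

Height above start = (32.44 − (-5)) / 9.6 = 3.9 km
Altitude = 1500 m + 3900 m = 5400 m

5400 m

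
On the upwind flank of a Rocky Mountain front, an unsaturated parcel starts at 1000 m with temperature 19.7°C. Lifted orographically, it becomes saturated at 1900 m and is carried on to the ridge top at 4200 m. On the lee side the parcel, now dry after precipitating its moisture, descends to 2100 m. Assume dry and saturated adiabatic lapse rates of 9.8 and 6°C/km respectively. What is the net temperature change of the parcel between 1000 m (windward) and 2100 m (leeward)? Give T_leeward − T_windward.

1000–1900 m, dry: Δz = 0.9 km ⇒ ΔT = -8.82°C; T = 10.88°C
1900–4200 m, saturated: Δz = 2.3 km ⇒ ΔT = -13.8°C; T = -2.92°C
4200–2100 m, dry descent: Δz = 2.1 km ⇒ ΔT = +20.58°C; T = 17.66°C
Net change vs windward start: 17.66 − 19.7 = -2.04°C

-2.04°C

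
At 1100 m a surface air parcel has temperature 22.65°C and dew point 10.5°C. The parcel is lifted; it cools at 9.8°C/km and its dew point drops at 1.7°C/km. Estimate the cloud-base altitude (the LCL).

2600 m

T and T_d converge at 9.8 − 1.7 = 8.1°C per km
Height above start = (22.65 − 10.5) / 8.1 = 1.5 km
LCL altitude = 1100 m + 1500 m = 2600 m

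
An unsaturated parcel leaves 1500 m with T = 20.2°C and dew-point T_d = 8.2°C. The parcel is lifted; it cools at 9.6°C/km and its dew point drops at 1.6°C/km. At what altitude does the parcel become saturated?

3000 m

T and T_d converge at 9.6 − 1.6 = 8°C per km
Height above start = (20.2 − 8.2) / 8 = 1.5 km
LCL altitude = 1500 m + 1500 m = 3000 m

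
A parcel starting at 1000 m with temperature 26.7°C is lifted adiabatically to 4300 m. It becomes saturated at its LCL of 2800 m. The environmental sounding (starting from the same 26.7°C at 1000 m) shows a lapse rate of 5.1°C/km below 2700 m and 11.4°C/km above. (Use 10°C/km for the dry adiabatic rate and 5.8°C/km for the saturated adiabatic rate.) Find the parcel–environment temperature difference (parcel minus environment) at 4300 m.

Parcel:
  Dry to 2800 m: -10 × 1.8 km = -18°C, so T = 8.7°C.
  Saturated to 4300 m: -5.8 × 1.5 km = -8.7°C, so T = 0°C.
Environment:
  Environment, lower layer to 2700 m: -5.1 × 1.7 km = -8.67°C, so T = 18.03°C.
  Environment, upper layer to 4300 m: -11.4 × 1.6 km = -18.24°C, so T = -0.21°C.
T_parcel − T_env = 0 − (-0.21) = +0.21°C

+0.21°C (parcel warmer than environment)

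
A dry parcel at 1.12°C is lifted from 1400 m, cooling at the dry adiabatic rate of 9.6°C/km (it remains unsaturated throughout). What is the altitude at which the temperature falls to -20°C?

3600 m

Height above start = (1.12 − (-20)) / 9.6 = 2.2 km
Altitude = 1400 m + 2200 m = 3600 m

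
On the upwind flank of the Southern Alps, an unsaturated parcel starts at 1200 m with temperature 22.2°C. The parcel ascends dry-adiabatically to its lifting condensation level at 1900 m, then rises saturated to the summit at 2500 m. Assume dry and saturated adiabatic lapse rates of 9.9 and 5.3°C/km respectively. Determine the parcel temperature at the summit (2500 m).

12.09°C

1200–1900 m, dry: Δz = 0.7 km ⇒ ΔT = -6.93°C; T = 15.27°C
1900–2500 m, saturated: Δz = 0.6 km ⇒ ΔT = -3.18°C; T = 12.09°C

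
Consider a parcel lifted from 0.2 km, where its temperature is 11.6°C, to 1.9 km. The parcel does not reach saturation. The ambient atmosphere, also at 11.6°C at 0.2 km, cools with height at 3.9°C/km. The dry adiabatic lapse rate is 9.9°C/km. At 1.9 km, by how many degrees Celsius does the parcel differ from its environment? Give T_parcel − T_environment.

Parcel:
  Dry to 1900 m: -9.9 × 1.7 km = -16.83°C, so T = -5.23°C.
Environment:
  Environment to 1900 m: -3.9 × 1.7 km = -6.63°C, so T = 4.97°C.
T_parcel − T_env = -5.23 − 4.97 = -10.2°C

-10.2°C (parcel cooler than environment)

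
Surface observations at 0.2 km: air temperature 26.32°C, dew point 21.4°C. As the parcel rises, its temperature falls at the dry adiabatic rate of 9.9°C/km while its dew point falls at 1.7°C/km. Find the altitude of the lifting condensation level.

0.8 km

T and T_d converge at 9.9 − 1.7 = 8.2°C per km
Height above start = (26.32 − 21.4) / 8.2 = 0.6 km
LCL altitude = 200 m + 600 m = 800 m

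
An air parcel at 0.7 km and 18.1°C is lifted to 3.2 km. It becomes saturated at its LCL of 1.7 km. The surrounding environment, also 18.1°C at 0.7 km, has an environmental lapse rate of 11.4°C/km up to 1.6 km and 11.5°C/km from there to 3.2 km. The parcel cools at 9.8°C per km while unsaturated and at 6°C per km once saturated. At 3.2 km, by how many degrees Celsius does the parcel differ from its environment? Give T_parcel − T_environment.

Parcel:
  700 → 1700 m (dry, 9.8°C/km): ΔT = -9.8 × 1 = -9.8°C → T = 8.3°C
  1700 → 3200 m (saturated, 6°C/km): ΔT = -6 × 1.5 = -9°C → T = -0.7°C
Environment:
  700 → 1600 m (environment, lower layer, 11.4°C/km): ΔT = -11.4 × 0.9 = -10.26°C → T = 7.84°C
  1600 → 3200 m (environment, upper layer, 11.5°C/km): ΔT = -11.5 × 1.6 = -18.4°C → T = -10.56°C
T_parcel − T_env = -0.7 − (-10.56) = +9.86°C

+9.86°C (parcel warmer than environment)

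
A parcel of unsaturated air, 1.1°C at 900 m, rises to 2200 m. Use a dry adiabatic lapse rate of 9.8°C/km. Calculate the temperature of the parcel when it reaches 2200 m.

900 → 2200 m (dry adiabatic, 9.8°C/km): ΔT = -9.8 × 1.3 = -12.74°C → T = -11.64°C

-11.64°C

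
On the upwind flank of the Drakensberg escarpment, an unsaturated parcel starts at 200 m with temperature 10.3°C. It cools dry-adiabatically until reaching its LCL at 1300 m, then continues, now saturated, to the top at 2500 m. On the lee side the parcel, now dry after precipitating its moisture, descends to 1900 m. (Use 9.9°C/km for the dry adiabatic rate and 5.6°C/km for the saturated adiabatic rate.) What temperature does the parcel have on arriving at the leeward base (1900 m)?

200–1300 m, dry: Δz = 1.1 km ⇒ ΔT = -10.89°C; T = -0.59°C
1300–2500 m, saturated: Δz = 1.2 km ⇒ ΔT = -6.72°C; T = -7.31°C
2500–1900 m, dry descent: Δz = 0.6 km ⇒ ΔT = +5.94°C; T = -1.37°C

-1.37°C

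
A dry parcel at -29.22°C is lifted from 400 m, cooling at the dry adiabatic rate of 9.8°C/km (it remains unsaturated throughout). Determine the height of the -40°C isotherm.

Height above start = (-29.22 − (-40)) / 9.8 = 1.1 km
Altitude = 400 m + 1100 m = 1500 m

1500 m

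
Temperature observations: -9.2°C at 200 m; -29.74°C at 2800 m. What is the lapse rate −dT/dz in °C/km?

Γ = −ΔT/Δz = (-9.2 − (-29.74)) / (2800 − 200) m
  = 20.54°C / 2.6 km = 7.9°C/km

7.9°C/km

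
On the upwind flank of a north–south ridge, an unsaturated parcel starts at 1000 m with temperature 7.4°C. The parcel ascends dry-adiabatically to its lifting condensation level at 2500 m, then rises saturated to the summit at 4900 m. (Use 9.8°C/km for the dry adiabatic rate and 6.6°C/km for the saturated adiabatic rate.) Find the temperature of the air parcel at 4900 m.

-23.14°C

From 1000 m to 2500 m (dry): cools by 9.8 × 1.5 = 14.7°C, giving -7.3°C.
From 2500 m to 4900 m (saturated): cools by 6.6 × 2.4 = 15.84°C, giving -23.14°C.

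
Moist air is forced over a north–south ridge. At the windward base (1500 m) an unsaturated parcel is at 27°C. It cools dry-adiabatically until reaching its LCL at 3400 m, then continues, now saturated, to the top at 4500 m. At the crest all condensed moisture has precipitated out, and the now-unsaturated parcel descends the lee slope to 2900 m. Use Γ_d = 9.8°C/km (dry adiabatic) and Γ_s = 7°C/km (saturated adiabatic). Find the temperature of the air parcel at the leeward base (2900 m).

1500 → 3400 m (dry, 9.8°C/km): ΔT = -9.8 × 1.9 = -18.62°C → T = 8.38°C
3400 → 4500 m (saturated, 7°C/km): ΔT = -7 × 1.1 = -7.7°C → T = 0.68°C
4500 → 2900 m (dry descent, 9.8°C/km): ΔT = +9.8 × 1.6 = +15.68°C → T = 16.36°C

16.36°C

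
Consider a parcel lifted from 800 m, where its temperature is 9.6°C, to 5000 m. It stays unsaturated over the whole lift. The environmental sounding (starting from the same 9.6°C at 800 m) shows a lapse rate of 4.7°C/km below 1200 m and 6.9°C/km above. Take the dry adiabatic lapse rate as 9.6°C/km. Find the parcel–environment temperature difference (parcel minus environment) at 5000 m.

Parcel:
  800–5000 m, dry: Δz = 4.2 km ⇒ ΔT = -40.32°C; T = -30.72°C
Environment:
  800–1200 m, environment, lower layer: Δz = 0.4 km ⇒ ΔT = -1.88°C; T = 7.72°C
  1200–5000 m, environment, upper layer: Δz = 3.8 km ⇒ ΔT = -26.22°C; T = -18.5°C
T_parcel − T_env = -30.72 − (-18.5) = -12.22°C

-12.22°C (parcel cooler than environment)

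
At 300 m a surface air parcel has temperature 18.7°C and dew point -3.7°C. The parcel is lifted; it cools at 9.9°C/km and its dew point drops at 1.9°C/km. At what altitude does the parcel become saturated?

T and T_d converge at 9.9 − 1.9 = 8°C per km
Height above start = (18.7 − (-3.7)) / 8 = 2.8 km
LCL altitude = 300 m + 2800 m = 3100 m

3100 m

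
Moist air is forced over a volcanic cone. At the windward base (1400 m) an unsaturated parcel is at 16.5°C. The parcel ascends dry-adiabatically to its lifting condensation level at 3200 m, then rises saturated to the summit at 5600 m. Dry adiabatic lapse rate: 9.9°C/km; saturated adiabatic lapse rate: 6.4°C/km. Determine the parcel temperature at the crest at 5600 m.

From 1400 m to 3200 m (dry): cools by 9.9 × 1.8 = 17.82°C, giving -1.32°C.
From 3200 m to 5600 m (saturated): cools by 6.4 × 2.4 = 15.36°C, giving -16.68°C.

-16.68°C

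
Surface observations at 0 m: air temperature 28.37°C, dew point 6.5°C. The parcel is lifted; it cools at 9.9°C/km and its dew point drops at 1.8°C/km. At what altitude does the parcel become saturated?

T and T_d converge at 9.9 − 1.8 = 8.1°C per km
Height above start = (28.37 − 6.5) / 8.1 = 2.7 km
LCL altitude = 0 m + 2700 m = 2700 m

2700 m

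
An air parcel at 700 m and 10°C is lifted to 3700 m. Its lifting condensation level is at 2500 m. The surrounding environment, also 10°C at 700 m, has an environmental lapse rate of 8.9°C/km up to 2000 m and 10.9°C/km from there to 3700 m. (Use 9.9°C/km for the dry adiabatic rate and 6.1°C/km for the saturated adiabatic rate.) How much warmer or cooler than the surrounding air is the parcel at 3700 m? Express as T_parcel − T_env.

+4.96°C (parcel warmer than environment)

Parcel:
  700–2500 m, dry: Δz = 1.8 km ⇒ ΔT = -17.82°C; T = -7.82°C
  2500–3700 m, saturated: Δz = 1.2 km ⇒ ΔT = -7.32°C; T = -15.14°C
Environment:
  700–2000 m, environment, lower layer: Δz = 1.3 km ⇒ ΔT = -11.57°C; T = -1.57°C
  2000–3700 m, environment, upper layer: Δz = 1.7 km ⇒ ΔT = -18.53°C; T = -20.1°C
T_parcel − T_env = -15.14 − (-20.1) = +4.96°C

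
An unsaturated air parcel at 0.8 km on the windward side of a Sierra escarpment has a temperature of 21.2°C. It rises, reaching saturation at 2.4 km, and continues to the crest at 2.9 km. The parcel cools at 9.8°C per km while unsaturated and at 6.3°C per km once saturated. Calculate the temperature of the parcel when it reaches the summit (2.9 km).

2.37°C

800 → 2400 m (dry, 9.8°C/km): ΔT = -9.8 × 1.6 = -15.68°C → T = 5.52°C
2400 → 2900 m (saturated, 6.3°C/km): ΔT = -6.3 × 0.5 = -3.15°C → T = 2.37°C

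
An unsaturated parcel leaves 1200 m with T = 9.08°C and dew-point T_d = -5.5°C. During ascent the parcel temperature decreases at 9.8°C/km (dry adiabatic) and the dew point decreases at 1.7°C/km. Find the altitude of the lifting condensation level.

T and T_d converge at 9.8 − 1.7 = 8.1°C per km
Height above start = (9.08 − (-5.5)) / 8.1 = 1.8 km
LCL altitude = 1200 m + 1800 m = 3000 m

3000 m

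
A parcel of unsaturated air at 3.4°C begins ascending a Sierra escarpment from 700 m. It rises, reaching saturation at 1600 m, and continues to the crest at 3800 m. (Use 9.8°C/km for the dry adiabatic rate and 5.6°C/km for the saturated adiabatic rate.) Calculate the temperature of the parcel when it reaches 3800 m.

Dry to 1600 m: -9.8 × 0.9 km = -8.82°C, so T = -5.42°C.
Saturated to 3800 m: -5.6 × 2.2 km = -12.32°C, so T = -17.74°C.

-17.74°C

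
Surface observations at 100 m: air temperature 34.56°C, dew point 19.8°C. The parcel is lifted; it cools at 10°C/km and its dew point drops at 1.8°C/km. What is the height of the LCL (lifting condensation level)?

T and T_d converge at 10 − 1.8 = 8.2°C per km
Height above start = (34.56 − 19.8) / 8.2 = 1.8 km
LCL altitude = 100 m + 1800 m = 1900 m

1900 m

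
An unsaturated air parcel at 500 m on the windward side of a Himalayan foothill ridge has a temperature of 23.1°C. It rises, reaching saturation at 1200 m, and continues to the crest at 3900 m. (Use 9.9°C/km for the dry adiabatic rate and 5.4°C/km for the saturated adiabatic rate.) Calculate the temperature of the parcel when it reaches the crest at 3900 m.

From 500 m to 1200 m (dry): cools by 9.9 × 0.7 = 6.93°C, giving 16.17°C.
From 1200 m to 3900 m (saturated): cools by 5.4 × 2.7 = 14.58°C, giving 1.59°C.

1.59°C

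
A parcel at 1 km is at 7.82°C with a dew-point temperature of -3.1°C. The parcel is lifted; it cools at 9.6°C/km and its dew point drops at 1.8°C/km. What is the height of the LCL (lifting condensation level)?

T and T_d converge at 9.6 − 1.8 = 7.8°C per km
Height above start = (7.82 − (-3.1)) / 7.8 = 1.4 km
LCL altitude = 1000 m + 1400 m = 2400 m

2.4 km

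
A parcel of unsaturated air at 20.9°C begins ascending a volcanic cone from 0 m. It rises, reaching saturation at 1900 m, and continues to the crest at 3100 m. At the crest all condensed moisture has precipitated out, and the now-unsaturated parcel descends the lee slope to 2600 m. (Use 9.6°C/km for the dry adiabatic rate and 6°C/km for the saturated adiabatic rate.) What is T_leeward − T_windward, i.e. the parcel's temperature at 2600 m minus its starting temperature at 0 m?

From 0 m to 1900 m (dry): cools by 9.6 × 1.9 = 18.24°C, giving 2.66°C.
From 1900 m to 3100 m (saturated): cools by 6 × 1.2 = 7.2°C, giving -4.54°C.
From 3100 m to 2600 m (dry descent): warms by 9.6 × 0.5 = 4.8°C, giving 0.26°C.
Net change vs windward start: 0.26 − 20.9 = -20.64°C

-20.64°C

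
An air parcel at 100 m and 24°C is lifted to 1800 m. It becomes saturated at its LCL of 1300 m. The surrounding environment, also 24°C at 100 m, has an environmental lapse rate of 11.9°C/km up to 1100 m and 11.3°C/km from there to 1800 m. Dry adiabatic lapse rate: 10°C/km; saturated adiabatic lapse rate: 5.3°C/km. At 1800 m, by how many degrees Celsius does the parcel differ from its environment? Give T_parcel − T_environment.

+5.16°C (parcel warmer than environment)

Parcel:
  From 100 m to 1300 m (dry): cools by 10 × 1.2 = 12°C, giving 12°C.
  From 1300 m to 1800 m (saturated): cools by 5.3 × 0.5 = 2.65°C, giving 9.35°C.
Environment:
  From 100 m to 1100 m (environment, lower layer): cools by 11.9 × 1 = 11.9°C, giving 12.1°C.
  From 1100 m to 1800 m (environment, upper layer): cools by 11.3 × 0.7 = 7.91°C, giving 4.19°C.
T_parcel − T_env = 9.35 − 4.19 = +5.16°C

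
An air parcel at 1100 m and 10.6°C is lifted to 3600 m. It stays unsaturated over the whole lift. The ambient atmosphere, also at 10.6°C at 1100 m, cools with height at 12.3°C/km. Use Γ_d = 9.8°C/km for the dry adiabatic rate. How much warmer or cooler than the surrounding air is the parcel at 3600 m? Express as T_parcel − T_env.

Parcel:
  1100 → 3600 m (dry, 9.8°C/km): ΔT = -9.8 × 2.5 = -24.5°C → T = -13.9°C
Environment:
  1100 → 3600 m (environment, 12.3°C/km): ΔT = -12.3 × 2.5 = -30.75°C → T = -20.15°C
T_parcel − T_env = -13.9 − (-20.15) = +6.25°C

+6.25°C (parcel warmer than environment)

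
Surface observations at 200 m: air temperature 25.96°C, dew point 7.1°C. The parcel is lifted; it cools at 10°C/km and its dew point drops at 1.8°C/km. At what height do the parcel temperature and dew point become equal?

2500 m

T and T_d converge at 10 − 1.8 = 8.2°C per km
Height above start = (25.96 − 7.1) / 8.2 = 2.3 km
LCL altitude = 200 m + 2300 m = 2500 m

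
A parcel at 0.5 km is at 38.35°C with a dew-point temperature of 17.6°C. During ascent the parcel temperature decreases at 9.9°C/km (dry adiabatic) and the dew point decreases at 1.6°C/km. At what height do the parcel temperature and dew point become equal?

3 km

T and T_d converge at 9.9 − 1.6 = 8.3°C per km
Height above start = (38.35 − 17.6) / 8.3 = 2.5 km
LCL altitude = 500 m + 2500 m = 3000 m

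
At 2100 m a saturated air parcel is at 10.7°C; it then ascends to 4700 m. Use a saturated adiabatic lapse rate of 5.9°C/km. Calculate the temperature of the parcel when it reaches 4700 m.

-4.64°C

2100 → 4700 m (saturated adiabatic, 5.9°C/km): ΔT = -5.9 × 2.6 = -15.34°C → T = -4.64°C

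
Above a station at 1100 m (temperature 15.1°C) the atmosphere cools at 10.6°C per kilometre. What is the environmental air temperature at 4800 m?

1100–4800 m, environmental: Δz = 3.7 km ⇒ ΔT = -39.22°C; T = -24.12°C

-24.12°C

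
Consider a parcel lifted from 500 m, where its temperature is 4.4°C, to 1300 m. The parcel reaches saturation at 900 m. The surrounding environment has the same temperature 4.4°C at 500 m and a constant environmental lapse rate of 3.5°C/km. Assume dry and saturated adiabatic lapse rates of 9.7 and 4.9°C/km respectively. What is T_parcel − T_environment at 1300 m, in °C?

-3.04°C (parcel cooler than environment)

Parcel:
  500 → 900 m (dry, 9.7°C/km): ΔT = -9.7 × 0.4 = -3.88°C → T = 0.52°C
  900 → 1300 m (saturated, 4.9°C/km): ΔT = -4.9 × 0.4 = -1.96°C → T = -1.44°C
Environment:
  500 → 1300 m (environment, 3.5°C/km): ΔT = -3.5 × 0.8 = -2.8°C → T = 1.6°C
T_parcel − T_env = -1.44 − 1.6 = -3.04°C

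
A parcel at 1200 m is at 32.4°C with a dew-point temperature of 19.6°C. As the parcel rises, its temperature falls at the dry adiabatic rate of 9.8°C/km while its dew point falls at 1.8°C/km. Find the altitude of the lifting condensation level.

T and T_d converge at 9.8 − 1.8 = 8°C per km
Height above start = (32.4 − 19.6) / 8 = 1.6 km
LCL altitude = 1200 m + 1600 m = 2800 m

2800 m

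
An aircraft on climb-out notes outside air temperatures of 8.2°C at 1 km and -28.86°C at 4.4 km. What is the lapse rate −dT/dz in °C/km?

Γ = −ΔT/Δz = (8.2 − (-28.86)) / (4400 − 1000) m
  = 37.06°C / 3.4 km = 10.9°C/km

10.9°C/km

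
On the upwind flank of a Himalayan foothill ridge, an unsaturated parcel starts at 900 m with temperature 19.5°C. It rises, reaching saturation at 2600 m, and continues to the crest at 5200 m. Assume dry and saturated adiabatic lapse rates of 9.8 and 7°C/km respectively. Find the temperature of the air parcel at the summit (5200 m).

-15.36°C

900–2600 m, dry: Δz = 1.7 km ⇒ ΔT = -16.66°C; T = 2.84°C
2600–5200 m, saturated: Δz = 2.6 km ⇒ ΔT = -18.2°C; T = -15.36°C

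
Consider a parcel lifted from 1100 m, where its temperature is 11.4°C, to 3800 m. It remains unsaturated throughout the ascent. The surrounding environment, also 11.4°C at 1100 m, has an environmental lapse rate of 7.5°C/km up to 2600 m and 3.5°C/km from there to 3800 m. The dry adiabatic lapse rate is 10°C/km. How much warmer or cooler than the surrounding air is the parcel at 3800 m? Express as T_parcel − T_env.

Parcel:
  Dry to 3800 m: -10 × 2.7 km = -27°C, so T = -15.6°C.
Environment:
  Environment, lower layer to 2600 m: -7.5 × 1.5 km = -11.25°C, so T = 0.15°C.
  Environment, upper layer to 3800 m: -3.5 × 1.2 km = -4.2°C, so T = -4.05°C.
T_parcel − T_env = -15.6 − (-4.05) = -11.55°C

-11.55°C (parcel cooler than environment)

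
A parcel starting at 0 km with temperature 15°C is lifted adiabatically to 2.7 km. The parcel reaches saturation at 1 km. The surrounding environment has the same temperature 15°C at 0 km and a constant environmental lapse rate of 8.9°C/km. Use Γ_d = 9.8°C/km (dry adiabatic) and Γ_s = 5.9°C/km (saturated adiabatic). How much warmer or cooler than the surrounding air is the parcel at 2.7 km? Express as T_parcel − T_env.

Parcel:
  0–1000 m, dry: Δz = 1 km ⇒ ΔT = -9.8°C; T = 5.2°C
  1000–2700 m, saturated: Δz = 1.7 km ⇒ ΔT = -10.03°C; T = -4.83°C
Environment:
  0–2700 m, environment: Δz = 2.7 km ⇒ ΔT = -24.03°C; T = -9.03°C
T_parcel − T_env = -4.83 − (-9.03) = +4.2°C

+4.2°C (parcel warmer than environment)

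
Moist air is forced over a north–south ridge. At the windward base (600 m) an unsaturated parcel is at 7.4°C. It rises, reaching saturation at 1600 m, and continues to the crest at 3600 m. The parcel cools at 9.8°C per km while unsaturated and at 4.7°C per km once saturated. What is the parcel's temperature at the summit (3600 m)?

600–1600 m, dry: Δz = 1 km ⇒ ΔT = -9.8°C; T = -2.4°C
1600–3600 m, saturated: Δz = 2 km ⇒ ΔT = -9.4°C; T = -11.8°C

-11.8°C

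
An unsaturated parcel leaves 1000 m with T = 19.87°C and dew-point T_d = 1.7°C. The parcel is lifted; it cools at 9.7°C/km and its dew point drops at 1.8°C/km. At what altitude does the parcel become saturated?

T and T_d converge at 9.7 − 1.8 = 7.9°C per km
Height above start = (19.87 − 1.7) / 7.9 = 2.3 km
LCL altitude = 1000 m + 2300 m = 3300 m

3300 m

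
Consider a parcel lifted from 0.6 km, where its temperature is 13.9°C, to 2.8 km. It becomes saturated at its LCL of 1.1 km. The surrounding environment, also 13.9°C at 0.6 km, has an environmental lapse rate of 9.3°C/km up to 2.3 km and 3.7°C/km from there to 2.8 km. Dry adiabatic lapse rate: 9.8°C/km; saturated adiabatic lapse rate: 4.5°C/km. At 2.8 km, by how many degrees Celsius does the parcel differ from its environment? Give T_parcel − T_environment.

Parcel:
  600–1100 m, dry: Δz = 0.5 km ⇒ ΔT = -4.9°C; T = 9°C
  1100–2800 m, saturated: Δz = 1.7 km ⇒ ΔT = -7.65°C; T = 1.35°C
Environment:
  600–2300 m, environment, lower layer: Δz = 1.7 km ⇒ ΔT = -15.81°C; T = -1.91°C
  2300–2800 m, environment, upper layer: Δz = 0.5 km ⇒ ΔT = -1.85°C; T = -3.76°C
T_parcel − T_env = 1.35 − (-3.76) = +5.11°C

+5.11°C (parcel warmer than environment)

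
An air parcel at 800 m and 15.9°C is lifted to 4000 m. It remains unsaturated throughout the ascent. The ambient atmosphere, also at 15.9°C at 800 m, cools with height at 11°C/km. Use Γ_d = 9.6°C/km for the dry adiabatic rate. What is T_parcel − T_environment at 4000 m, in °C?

+4.48°C (parcel warmer than environment)

Parcel:
  800–4000 m, dry: Δz = 3.2 km ⇒ ΔT = -30.72°C; T = -14.82°C
Environment:
  800–4000 m, environment: Δz = 3.2 km ⇒ ΔT = -35.2°C; T = -19.3°C
T_parcel − T_env = -14.82 − (-19.3) = +4.48°C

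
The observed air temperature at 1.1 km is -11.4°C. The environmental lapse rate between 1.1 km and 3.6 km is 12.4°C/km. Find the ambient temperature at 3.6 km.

-42.4°C

From 1100 m to 3600 m (environmental): cools by 12.4 × 2.5 = 31°C, giving -42.4°C.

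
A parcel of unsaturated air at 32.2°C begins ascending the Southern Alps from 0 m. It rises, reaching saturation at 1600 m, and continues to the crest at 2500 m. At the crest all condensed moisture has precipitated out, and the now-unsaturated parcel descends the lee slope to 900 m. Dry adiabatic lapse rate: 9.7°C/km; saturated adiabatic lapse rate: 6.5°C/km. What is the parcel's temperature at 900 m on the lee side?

From 0 m to 1600 m (dry): cools by 9.7 × 1.6 = 15.52°C, giving 16.68°C.
From 1600 m to 2500 m (saturated): cools by 6.5 × 0.9 = 5.85°C, giving 10.83°C.
From 2500 m to 900 m (dry descent): warms by 9.7 × 1.6 = 15.52°C, giving 26.35°C.

26.35°C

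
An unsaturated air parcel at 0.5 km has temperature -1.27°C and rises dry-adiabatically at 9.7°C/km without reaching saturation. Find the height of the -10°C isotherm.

1.4 km

Height above start = (-1.27 − (-10)) / 9.7 = 0.9 km
Altitude = 500 m + 900 m = 1400 m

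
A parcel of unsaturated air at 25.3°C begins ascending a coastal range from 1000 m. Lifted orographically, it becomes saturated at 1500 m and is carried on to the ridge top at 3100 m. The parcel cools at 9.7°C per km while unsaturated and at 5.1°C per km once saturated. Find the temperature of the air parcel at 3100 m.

12.29°C

1000 → 1500 m (dry, 9.7°C/km): ΔT = -9.7 × 0.5 = -4.85°C → T = 20.45°C
1500 → 3100 m (saturated, 5.1°C/km): ΔT = -5.1 × 1.6 = -8.16°C → T = 12.29°C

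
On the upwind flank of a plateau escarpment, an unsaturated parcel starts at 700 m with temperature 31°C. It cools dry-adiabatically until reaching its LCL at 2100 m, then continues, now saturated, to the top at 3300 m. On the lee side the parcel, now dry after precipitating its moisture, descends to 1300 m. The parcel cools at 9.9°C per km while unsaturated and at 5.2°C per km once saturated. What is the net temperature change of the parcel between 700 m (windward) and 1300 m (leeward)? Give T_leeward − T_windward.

-0.3°C

700 → 2100 m (dry, 9.9°C/km): ΔT = -9.9 × 1.4 = -13.86°C → T = 17.14°C
2100 → 3300 m (saturated, 5.2°C/km): ΔT = -5.2 × 1.2 = -6.24°C → T = 10.9°C
3300 → 1300 m (dry descent, 9.9°C/km): ΔT = +9.9 × 2 = +19.8°C → T = 30.7°C
Net change vs windward start: 30.7 − 31 = -0.3°C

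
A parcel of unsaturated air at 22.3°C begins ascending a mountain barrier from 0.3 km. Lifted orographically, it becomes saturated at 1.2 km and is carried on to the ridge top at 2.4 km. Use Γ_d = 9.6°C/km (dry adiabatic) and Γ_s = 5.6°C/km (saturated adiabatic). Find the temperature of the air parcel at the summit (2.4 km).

6.94°C

Dry to 1200 m: -9.6 × 0.9 km = -8.64°C, so T = 13.66°C.
Saturated to 2400 m: -5.6 × 1.2 km = -6.72°C, so T = 6.94°C.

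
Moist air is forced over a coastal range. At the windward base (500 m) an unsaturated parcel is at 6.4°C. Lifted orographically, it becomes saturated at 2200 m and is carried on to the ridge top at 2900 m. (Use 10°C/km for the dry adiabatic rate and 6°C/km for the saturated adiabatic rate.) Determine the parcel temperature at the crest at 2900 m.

From 500 m to 2200 m (dry): cools by 10 × 1.7 = 17°C, giving -10.6°C.
From 2200 m to 2900 m (saturated): cools by 6 × 0.7 = 4.2°C, giving -14.8°C.

-14.8°C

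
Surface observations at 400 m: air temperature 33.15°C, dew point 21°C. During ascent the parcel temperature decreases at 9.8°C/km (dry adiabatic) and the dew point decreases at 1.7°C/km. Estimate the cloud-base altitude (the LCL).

T and T_d converge at 9.8 − 1.7 = 8.1°C per km
Height above start = (33.15 − 21) / 8.1 = 1.5 km
LCL altitude = 400 m + 1500 m = 1900 m

1900 m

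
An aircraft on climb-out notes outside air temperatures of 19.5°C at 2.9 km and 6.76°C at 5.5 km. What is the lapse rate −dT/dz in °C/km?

4.9°C/km

Γ = −ΔT/Δz = (19.5 − 6.76) / (5500 − 2900) m
  = 12.74°C / 2.6 km = 4.9°C/km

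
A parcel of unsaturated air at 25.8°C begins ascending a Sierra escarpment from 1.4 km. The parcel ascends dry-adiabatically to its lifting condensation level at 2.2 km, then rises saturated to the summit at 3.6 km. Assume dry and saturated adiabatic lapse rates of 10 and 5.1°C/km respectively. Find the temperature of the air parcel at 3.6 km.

10.66°C

Dry to 2200 m: -10 × 0.8 km = -8°C, so T = 17.8°C.
Saturated to 3600 m: -5.1 × 1.4 km = -7.14°C, so T = 10.66°C.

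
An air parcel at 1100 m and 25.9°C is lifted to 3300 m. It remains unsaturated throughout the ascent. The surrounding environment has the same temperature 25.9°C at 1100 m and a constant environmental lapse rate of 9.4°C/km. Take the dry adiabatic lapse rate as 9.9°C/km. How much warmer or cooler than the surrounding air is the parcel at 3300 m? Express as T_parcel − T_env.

Parcel:
  Dry to 3300 m: -9.9 × 2.2 km = -21.78°C, so T = 4.12°C.
Environment:
  Environment to 3300 m: -9.4 × 2.2 km = -20.68°C, so T = 5.22°C.
T_parcel − T_env = 4.12 − 5.22 = -1.1°C

-1.1°C (parcel cooler than environment)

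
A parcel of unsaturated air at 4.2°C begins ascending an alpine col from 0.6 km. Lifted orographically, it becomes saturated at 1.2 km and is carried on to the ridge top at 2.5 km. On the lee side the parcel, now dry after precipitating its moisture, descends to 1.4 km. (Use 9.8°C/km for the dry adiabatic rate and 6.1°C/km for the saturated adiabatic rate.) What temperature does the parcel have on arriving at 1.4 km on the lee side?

600 → 1200 m (dry, 9.8°C/km): ΔT = -9.8 × 0.6 = -5.88°C → T = -1.68°C
1200 → 2500 m (saturated, 6.1°C/km): ΔT = -6.1 × 1.3 = -7.93°C → T = -9.61°C
2500 → 1400 m (dry descent, 9.8°C/km): ΔT = +9.8 × 1.1 = +10.78°C → T = 1.17°C

1.17°C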